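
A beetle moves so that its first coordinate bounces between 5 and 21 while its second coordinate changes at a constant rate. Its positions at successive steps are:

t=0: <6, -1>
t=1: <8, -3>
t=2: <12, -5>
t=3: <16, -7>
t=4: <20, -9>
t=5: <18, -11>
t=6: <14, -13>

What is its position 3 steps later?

<8, -19>

The first coordinate reflects between 5 and 21, moving 4 per step.
  step 7: 14 → 10
  step 8: 10 → 6
  step 9: 6 → 8
The second coordinate changes by -2 each step: at step 9 it is -19.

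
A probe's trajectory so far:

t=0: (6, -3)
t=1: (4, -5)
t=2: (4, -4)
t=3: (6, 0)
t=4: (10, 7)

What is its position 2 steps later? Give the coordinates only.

Successive displacements: (-2, -2), (+0, +1), (+2, +4), (+4, +7) — each changes by (+2, +3).
step 5: (10, 7) + (+6, +10) → (16, 17)
step 6: (16, 17) + (+8, +13) → (24, 30)

(24, 30)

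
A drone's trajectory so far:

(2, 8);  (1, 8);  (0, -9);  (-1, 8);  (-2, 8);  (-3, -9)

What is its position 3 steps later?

(-6, -9)

First: linear, -1 per step → -6 at step 8.
Second: cycles through 8, 8, -9 every 3 steps. Step 8 lands at position 2 of the cycle → -9.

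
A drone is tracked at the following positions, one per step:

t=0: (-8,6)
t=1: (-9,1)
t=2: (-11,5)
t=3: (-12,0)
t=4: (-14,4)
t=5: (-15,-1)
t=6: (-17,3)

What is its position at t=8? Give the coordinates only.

Differencing gives (-1,-5), (-2,+4), (-1,-5), (-2,+4), (-1,-5), (-2,+4). This is the pattern (-1,-5), (-2,+4) repeated.
step 7: apply (-1,-5) → (-18,-2)
step 8: apply (-2,+4) → (-20,2)

(-20,2)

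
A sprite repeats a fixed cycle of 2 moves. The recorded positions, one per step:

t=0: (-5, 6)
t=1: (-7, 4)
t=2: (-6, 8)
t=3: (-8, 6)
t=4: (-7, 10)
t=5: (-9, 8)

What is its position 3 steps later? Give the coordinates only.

(-9, 14)

Differencing gives (-2, -2), (+1, +4), (-2, -2), (+1, +4), (-2, -2). This is the pattern (-2, -2), (+1, +4) repeated.
step 6: apply (+1, +4) → (-8, 12)
step 7: apply (-2, -2) → (-10, 10)
step 8: apply (+1, +4) → (-9, 14)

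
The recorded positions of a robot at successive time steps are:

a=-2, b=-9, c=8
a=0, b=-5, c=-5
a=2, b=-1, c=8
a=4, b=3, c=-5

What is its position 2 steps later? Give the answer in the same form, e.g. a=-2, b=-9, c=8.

a=8, b=11, c=-5

A: linear, +2 per step → 8 at step 5.
B: linear, +4 per step → 11 at step 5.
C: cycles through 8, -5 every 2 steps. Step 5 lands at position 1 of the cycle → -5.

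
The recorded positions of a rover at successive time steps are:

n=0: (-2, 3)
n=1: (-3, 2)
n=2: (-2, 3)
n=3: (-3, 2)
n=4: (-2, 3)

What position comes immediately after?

The jumps are (-1, -1), (+1, +1), (-1, -1), (+1, +1) — a geometric progression with ratio -1.
step 5: (-2, 3) + (-1, -1) → (-3, 2)

(-3, 2)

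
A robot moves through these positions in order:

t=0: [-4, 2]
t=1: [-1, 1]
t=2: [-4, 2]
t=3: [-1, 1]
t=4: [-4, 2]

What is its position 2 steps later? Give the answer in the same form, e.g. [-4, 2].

[-4, 2]

Consecutive displacements [+3, -1], [-3, +1], [+3, -1], [-3, +1] scale by a factor of -1 each step.
step 5: [-4, 2] + [+3, -1] → [-1, 1]
step 6: [-1, 1] + [-3, +1] → [-4, 2]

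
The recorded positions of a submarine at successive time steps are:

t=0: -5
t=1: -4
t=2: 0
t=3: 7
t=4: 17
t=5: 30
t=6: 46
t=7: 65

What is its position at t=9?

112

Taking differences between consecutive positions: +1, +4, +7, +10, +13, +16, +19. These grow by +3 each step.
step 8: 65 + 22 → 87
step 9: 87 + 25 → 112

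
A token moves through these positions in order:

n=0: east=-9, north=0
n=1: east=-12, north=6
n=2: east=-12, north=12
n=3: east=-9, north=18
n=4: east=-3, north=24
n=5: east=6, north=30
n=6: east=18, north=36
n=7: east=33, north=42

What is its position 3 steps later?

First differences are (-3,+6), (+0,+6), (+3,+6), (+6,+6), (+9,+6), (+12,+6), (+15,+6); their common second difference is (+3,+0) (constant acceleration).
step 8: east=33, north=42 + (+18,+6) → east=51, north=48
step 9: east=51, north=48 + (+21,+6) → east=72, north=54
step 10: east=72, north=54 + (+24,+6) → east=96, north=60

east=96, north=60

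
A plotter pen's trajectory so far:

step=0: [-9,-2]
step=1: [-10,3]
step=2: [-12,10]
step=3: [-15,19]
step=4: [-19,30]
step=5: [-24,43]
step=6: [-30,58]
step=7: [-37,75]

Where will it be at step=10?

Taking differences between consecutive positions: [-1,+5], [-2,+7], [-3,+9], [-4,+11], [-5,+13], [-6,+15], [-7,+17]. These grow by [-1,+2] each step.
step 8: [-37,75] + [-8,+19] → [-45,94]
step 9: [-45,94] + [-9,+21] → [-54,115]
step 10: [-54,115] + [-10,+23] → [-64,138]

[-64,138]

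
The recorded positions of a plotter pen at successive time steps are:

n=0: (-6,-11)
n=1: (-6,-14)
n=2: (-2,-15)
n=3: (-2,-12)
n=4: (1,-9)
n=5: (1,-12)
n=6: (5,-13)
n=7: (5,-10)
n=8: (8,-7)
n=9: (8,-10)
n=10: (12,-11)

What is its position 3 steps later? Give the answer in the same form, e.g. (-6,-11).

(15,-8)

Differencing gives (+0,-3), (+4,-1), (+0,+3), (+3,+3), (+0,-3), (+4,-1), (+0,+3), (+3,+3), (+0,-3), (+4,-1). This is the pattern (+0,-3), (+4,-1), (+0,+3), (+3,+3) repeated.
step 11: apply (+0,+3) → (12,-8)
step 12: apply (+3,+3) → (15,-5)
step 13: apply (+0,-3) → (15,-8)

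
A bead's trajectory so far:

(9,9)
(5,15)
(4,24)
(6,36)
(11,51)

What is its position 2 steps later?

(30,90)

Taking differences between consecutive positions: (-4,+6), (-1,+9), (+2,+12), (+5,+15). These grow by (+3,+3) each step.
step 5: (11,51) + (+8,+18) → (19,69)
step 6: (19,69) + (+11,+21) → (30,90)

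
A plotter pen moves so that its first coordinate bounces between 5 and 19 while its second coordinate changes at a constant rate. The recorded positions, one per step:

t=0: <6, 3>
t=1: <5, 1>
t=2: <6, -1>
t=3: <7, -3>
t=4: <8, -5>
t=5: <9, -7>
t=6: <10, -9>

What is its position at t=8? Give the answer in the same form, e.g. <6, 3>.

<12, -13>

The first coordinate reflects between 5 and 19, moving 1 per step.
  step 7: 10 → 11
  step 8: 11 → 12
The second coordinate changes by -2 each step: at step 8 it is -13.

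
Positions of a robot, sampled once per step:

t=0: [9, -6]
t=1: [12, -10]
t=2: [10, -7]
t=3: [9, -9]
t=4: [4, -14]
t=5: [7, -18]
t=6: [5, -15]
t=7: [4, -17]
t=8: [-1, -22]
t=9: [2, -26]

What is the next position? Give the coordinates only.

[0, -23]

Step-to-step displacements: [+3, -4], [-2, +3], [-1, -2], [-5, -5], [+3, -4], [-2, +3], [-1, -2], [-5, -5], [+3, -4] — a repeating cycle of length 4.
step 10: apply [-2, +3] → [0, -23]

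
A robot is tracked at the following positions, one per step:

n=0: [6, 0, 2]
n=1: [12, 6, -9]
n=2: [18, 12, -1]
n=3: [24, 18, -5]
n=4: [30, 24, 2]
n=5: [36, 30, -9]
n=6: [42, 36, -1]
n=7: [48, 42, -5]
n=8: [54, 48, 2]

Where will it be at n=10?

[66, 60, -1]

The first coordinate changes by +6 each step, so at step 10 it is 6 + 10·(6) = 66.
The second coordinate changes by +6 each step, so at step 10 it is 0 + 10·(6) = 60.
The third coordinate repeats the cycle [2, -9, -1, -5] with period 4; step 10 mod 4 = 2, giving -1.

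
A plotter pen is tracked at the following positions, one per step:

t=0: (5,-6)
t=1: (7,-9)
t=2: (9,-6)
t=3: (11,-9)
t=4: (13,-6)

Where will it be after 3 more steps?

(19,-9)

First: linear, +2 per step → 19 at step 7.
Second: cycles through -6, -9 every 2 steps. Step 7 lands at position 1 of the cycle → -9.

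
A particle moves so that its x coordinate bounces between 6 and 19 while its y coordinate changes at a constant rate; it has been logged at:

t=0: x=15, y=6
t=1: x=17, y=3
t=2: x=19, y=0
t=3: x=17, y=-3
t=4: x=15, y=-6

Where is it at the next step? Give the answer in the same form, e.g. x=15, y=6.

x=13, y=-9

The x coordinate travels 2 per step and bounces off the walls at 6 and 19.
  step 5: 15 → 13
The y coordinate changes by -3 each step: at step 5 it is -9.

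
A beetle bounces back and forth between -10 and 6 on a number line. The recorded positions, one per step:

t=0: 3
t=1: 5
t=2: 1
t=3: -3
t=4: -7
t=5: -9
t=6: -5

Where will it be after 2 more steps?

The value reflects between -10 and 6, moving 4 per step.
  step 7: -5 → -1
  step 8: -1 → 3

3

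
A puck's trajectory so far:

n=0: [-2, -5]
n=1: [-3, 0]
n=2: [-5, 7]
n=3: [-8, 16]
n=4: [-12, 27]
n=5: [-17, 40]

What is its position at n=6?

Successive displacements: [-1, +5], [-2, +7], [-3, +9], [-4, +11], [-5, +13] — each changes by [-1, +2].
step 6: [-17, 40] + [-6, +15] → [-23, 55]

[-23, 55]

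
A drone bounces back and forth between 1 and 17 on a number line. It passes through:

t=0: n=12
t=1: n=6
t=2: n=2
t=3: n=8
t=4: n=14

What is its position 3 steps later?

n=2

The value reflects between 1 and 17, moving 6 per step.
  step 5: 14 → 14
  step 6: 14 → 8
  step 7: 8 → 2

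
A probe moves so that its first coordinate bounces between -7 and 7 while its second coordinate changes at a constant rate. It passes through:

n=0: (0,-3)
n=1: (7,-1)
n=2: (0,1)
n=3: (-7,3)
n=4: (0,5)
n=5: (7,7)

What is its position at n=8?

(0,13)

The first coordinate reflects between -7 and 7, moving 7 per step.
  step 6: 7 → 0
  step 7: 0 → -7
  step 8: -7 → 0
The second coordinate changes by +2 each step: at step 8 it is 13.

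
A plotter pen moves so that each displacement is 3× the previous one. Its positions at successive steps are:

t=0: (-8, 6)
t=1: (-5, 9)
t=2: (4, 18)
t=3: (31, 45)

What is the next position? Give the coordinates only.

(112, 126)

Consecutive displacements (+3, +3), (+9, +9), (+27, +27) scale by a factor of 3 each step.
step 4: (31, 45) + (+81, +81) → (112, 126)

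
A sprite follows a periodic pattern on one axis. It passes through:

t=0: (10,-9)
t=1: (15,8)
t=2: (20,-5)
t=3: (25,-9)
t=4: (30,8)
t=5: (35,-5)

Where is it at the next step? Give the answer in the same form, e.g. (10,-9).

(40,-9)

First: linear, +5 per step → 40 at step 6.
Second: cycles through -9, 8, -5 every 3 steps. Step 6 lands at position 0 of the cycle → -9.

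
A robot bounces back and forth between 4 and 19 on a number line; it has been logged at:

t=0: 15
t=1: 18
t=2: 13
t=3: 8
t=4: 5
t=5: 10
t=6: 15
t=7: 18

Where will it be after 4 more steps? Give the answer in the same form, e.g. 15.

10

The value reflects between 4 and 19, moving 5 per step.
  step 8: 18 → 13
  step 9: 13 → 8
  step 10: 8 → 5
  step 11: 5 → 10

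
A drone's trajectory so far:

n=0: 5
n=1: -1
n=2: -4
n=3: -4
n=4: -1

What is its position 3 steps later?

26

First differences are -6, -3, +0, +3; their common second difference is +3 (constant acceleration).
step 5: -1 + 6 → 5
step 6: 5 + 9 → 14
step 7: 14 + 12 → 26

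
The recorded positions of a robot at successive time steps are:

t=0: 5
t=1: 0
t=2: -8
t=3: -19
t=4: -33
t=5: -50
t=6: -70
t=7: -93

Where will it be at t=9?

-148

Successive displacements: -5, -8, -11, -14, -17, -20, -23 — each changes by -3.
step 8: -93 − 26 → -119
step 9: -119 − 29 → -148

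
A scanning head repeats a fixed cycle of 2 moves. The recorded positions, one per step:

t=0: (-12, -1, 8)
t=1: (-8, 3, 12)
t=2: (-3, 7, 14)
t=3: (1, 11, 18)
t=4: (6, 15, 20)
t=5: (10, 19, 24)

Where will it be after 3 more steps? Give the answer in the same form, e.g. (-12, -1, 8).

Differencing gives (+4, +4, +4), (+5, +4, +2), (+4, +4, +4), (+5, +4, +2), (+4, +4, +4). This is the pattern (+4, +4, +4), (+5, +4, +2) repeated.
step 6: apply (+5, +4, +2) → (15, 23, 26)
step 7: apply (+4, +4, +4) → (19, 27, 30)
step 8: apply (+5, +4, +2) → (24, 31, 32)

(24, 31, 32)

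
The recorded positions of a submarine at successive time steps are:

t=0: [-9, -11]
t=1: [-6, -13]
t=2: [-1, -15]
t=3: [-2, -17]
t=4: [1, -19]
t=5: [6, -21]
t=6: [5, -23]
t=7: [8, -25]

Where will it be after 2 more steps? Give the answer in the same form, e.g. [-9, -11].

[12, -29]

The moves between consecutive positions are [+3, -2], [+5, -2], [-1, -2], [+3, -2], [+5, -2], [-1, -2], [+3, -2]; they repeat the 3-cycle [[+3, -2], [+5, -2], [-1, -2]].
step 8: apply [+5, -2] → [13, -27]
step 9: apply [-1, -2] → [12, -29]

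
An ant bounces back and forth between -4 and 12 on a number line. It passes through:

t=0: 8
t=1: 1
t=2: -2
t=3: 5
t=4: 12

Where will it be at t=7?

The value reflects between -4 and 12, moving 7 per step.
  step 5: 12 → 5
  step 6: 5 → -2
  step 7: -2 → 1

1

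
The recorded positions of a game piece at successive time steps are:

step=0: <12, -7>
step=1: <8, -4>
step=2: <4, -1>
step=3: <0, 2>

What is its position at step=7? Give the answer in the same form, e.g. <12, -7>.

<-16, 14>

Each step adds <-4, +3> to the position.
step 4: <0, 2> + <-4, +3> → <-4, 5>
step 5: <-4, 5> + <-4, +3> → <-8, 8>
step 6: <-8, 8> + <-4, +3> → <-12, 11>
step 7: <-12, 11> + <-4, +3> → <-16, 14>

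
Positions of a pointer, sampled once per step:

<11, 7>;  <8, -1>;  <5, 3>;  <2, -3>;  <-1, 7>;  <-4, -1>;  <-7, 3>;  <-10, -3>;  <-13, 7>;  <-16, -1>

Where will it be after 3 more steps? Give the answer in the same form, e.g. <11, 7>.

<-25, 7>

The first coordinate changes by -3 each step, so at step 12 it is 11 + 12·(-3) = -25.
The second coordinate repeats the cycle [7, -1, 3, -3] with period 4; step 12 mod 4 = 0, giving 7.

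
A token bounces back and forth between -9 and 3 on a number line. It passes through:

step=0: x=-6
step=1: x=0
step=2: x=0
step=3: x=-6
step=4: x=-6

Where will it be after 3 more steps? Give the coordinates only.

x=-6

The value reflects between -9 and 3, moving 6 per step.
  step 5: -6 → 0
  step 6: 0 → 0
  step 7: 0 → -6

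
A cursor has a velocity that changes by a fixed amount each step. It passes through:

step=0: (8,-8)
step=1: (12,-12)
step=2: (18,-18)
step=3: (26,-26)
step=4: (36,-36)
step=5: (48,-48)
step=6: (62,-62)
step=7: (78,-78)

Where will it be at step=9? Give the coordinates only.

(116,-116)

Taking differences between consecutive positions: (+4,-4), (+6,-6), (+8,-8), (+10,-10), (+12,-12), (+14,-14), (+16,-16). These grow by (+2,-2) each step.
step 8: (78,-78) + (+18,-18) → (96,-96)
step 9: (96,-96) + (+20,-20) → (116,-116)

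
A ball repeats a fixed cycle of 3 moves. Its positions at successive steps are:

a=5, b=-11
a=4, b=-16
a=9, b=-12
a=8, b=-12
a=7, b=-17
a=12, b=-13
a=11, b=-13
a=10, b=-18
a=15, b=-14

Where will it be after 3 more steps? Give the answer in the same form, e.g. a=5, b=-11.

Step-to-step displacements: (-1,-5), (+5,+4), (-1,+0), (-1,-5), (+5,+4), (-1,+0), (-1,-5), (+5,+4) — a repeating cycle of length 3.
step 9: apply (-1,+0) → a=14, b=-14
step 10: apply (-1,-5) → a=13, b=-19
step 11: apply (+5,+4) → a=18, b=-15

a=18, b=-15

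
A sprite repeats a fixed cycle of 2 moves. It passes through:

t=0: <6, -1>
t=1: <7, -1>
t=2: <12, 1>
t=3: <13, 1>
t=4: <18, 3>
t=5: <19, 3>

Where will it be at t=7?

<25, 5>

Differencing gives <+1, +0>, <+5, +2>, <+1, +0>, <+5, +2>, <+1, +0>. This is the pattern <+1, +0>, <+5, +2> repeated.
step 6: apply <+5, +2> → <24, 5>
step 7: apply <+1, +0> → <25, 5>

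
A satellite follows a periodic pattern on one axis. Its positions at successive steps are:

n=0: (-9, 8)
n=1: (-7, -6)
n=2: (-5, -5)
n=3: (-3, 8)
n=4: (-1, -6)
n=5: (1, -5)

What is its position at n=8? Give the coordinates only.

(7, -5)

First: linear, +2 per step → 7 at step 8.
Second: cycles through 8, -6, -5 every 3 steps. Step 8 lands at position 2 of the cycle → -5.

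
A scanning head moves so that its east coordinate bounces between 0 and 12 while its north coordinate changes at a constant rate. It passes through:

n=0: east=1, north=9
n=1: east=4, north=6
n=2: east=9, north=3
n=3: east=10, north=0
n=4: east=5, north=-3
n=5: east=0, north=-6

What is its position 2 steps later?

east=10, north=-12

The east coordinate travels 5 per step and bounces off the walls at 0 and 12.
  step 6: 0 → 5
  step 7: 5 → 10
The north coordinate changes by -3 each step: at step 7 it is -12.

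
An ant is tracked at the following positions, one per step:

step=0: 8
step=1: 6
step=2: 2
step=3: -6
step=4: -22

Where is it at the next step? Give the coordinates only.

-54

Step-to-step displacements: -2, -4, -8, -16; each is 2× the previous.
step 5: -22 − 32 → -54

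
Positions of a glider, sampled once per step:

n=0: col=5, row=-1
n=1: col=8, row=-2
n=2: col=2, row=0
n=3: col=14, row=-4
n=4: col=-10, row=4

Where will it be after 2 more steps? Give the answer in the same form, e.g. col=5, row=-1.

col=-58, row=20

The jumps are (+3, -1), (-6, +2), (+12, -4), (-24, +8) — a geometric progression with ratio -2.
step 5: col=-10, row=4 + (+48, -16) → col=38, row=-12
step 6: col=38, row=-12 + (-96, +32) → col=-58, row=20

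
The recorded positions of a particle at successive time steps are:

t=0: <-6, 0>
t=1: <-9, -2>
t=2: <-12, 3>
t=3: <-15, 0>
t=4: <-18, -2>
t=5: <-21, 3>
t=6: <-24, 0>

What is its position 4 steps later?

<-36, -2>

The first coordinate changes by -3 each step, so at step 10 it is -6 + 10·(-3) = -36.
The second coordinate repeats the cycle [0, -2, 3] with period 3; step 10 mod 3 = 1, giving -2.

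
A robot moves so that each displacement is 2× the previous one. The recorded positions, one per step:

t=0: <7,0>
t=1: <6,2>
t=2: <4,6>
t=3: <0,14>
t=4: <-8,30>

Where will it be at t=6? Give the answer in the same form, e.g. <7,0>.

<-56,126>

The jumps are <-1,+2>, <-2,+4>, <-4,+8>, <-8,+16> — a geometric progression with ratio 2.
step 5: <-8,30> + <-16,+32> → <-24,62>
step 6: <-24,62> + <-32,+64> → <-56,126>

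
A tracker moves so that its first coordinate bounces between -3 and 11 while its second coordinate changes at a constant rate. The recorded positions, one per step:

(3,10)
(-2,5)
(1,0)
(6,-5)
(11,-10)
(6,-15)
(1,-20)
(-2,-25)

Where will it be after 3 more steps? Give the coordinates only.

The first coordinate reflects between -3 and 11, moving 5 per step.
  step 8: -2 → 3
  step 9: 3 → 8
  step 10: 8 → 9
The second coordinate changes by -5 each step: at step 10 it is -40.

(9,-40)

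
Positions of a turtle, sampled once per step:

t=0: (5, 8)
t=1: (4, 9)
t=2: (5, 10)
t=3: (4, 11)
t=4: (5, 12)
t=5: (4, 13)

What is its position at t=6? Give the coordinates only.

(5, 14)

First: cycles through 5, 4 every 2 steps. Step 6 lands at position 0 of the cycle → 5.
Second: linear, +1 per step → 14 at step 6.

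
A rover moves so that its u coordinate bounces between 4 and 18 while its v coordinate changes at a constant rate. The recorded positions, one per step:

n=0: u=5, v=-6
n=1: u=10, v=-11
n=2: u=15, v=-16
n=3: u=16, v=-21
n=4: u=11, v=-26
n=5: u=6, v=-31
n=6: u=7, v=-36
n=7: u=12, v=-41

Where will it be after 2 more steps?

u=14, v=-51

The u coordinate travels 5 per step and bounces off the walls at 4 and 18.
  step 8: 12 → 17
  step 9: 17 → 14
The v coordinate changes by -5 each step: at step 9 it is -51.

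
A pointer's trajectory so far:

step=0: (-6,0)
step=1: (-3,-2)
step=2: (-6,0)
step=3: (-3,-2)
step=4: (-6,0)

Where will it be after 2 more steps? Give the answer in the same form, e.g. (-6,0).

Consecutive displacements (+3,-2), (-3,+2), (+3,-2), (-3,+2) scale by a factor of -1 each step.
step 5: (-6,0) + (+3,-2) → (-3,-2)
step 6: (-3,-2) + (-3,+2) → (-6,0)

(-6,0)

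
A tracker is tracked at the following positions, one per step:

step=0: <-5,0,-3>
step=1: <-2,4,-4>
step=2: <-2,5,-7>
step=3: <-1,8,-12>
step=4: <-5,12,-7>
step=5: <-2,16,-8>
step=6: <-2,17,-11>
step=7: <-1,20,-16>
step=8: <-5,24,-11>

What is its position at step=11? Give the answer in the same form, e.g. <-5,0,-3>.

Step-to-step displacements: <+3,+4,-1>, <+0,+1,-3>, <+1,+3,-5>, <-4,+4,+5>, <+3,+4,-1>, <+0,+1,-3>, <+1,+3,-5>, <-4,+4,+5> — a repeating cycle of length 4.
step 9: apply <+3,+4,-1> → <-2,28,-12>
step 10: apply <+0,+1,-3> → <-2,29,-15>
step 11: apply <+1,+3,-5> → <-1,32,-20>

<-1,32,-20>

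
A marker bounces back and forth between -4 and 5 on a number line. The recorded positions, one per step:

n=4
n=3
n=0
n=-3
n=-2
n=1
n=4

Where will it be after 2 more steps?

The value reflects between -4 and 5, moving 3 per step.
  step 7: 4 → 3
  step 8: 3 → 0

n=0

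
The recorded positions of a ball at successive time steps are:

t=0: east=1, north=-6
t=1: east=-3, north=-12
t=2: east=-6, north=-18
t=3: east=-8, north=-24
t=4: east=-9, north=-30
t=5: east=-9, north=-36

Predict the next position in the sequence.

Successive displacements: (-4, -6), (-3, -6), (-2, -6), (-1, -6), (+0, -6) — each changes by (+1, +0).
step 6: east=-9, north=-36 + (+1, -6) → east=-8, north=-42

east=-8, north=-42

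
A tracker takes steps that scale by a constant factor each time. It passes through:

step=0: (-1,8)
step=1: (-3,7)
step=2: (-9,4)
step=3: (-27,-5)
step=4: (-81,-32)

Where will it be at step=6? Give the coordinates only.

(-729,-356)

Step-to-step displacements: (-2,-1), (-6,-3), (-18,-9), (-54,-27); each is 3× the previous.
step 5: (-81,-32) + (-162,-81) → (-243,-113)
step 6: (-243,-113) + (-486,-243) → (-729,-356)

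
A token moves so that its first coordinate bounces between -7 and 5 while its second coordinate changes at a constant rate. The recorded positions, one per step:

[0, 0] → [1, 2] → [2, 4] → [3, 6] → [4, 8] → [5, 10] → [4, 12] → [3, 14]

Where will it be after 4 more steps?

The first coordinate travels 1 per step and bounces off the walls at -7 and 5.
  step 8: 3 → 2
  step 9: 2 → 1
  step 10: 1 → 0
  step 11: 0 → -1
The second coordinate changes by +2 each step: at step 11 it is 22.

[-1, 22]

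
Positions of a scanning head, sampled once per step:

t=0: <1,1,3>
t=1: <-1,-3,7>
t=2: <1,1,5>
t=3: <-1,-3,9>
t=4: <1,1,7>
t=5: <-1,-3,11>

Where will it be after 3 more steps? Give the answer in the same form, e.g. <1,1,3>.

Step-to-step displacements: <-2,-4,+4>, <+2,+4,-2>, <-2,-4,+4>, <+2,+4,-2>, <-2,-4,+4> — a repeating cycle of length 2.
step 6: apply <+2,+4,-2> → <1,1,9>
step 7: apply <-2,-4,+4> → <-1,-3,13>
step 8: apply <+2,+4,-2> → <1,1,11>

<1,1,11>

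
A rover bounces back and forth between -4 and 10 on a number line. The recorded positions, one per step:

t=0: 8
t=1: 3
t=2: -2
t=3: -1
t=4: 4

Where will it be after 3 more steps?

1

The value travels 5 per step and bounces off the walls at -4 and 10.
  step 5: 4 → 9
  step 6: 9 → 6
  step 7: 6 → 1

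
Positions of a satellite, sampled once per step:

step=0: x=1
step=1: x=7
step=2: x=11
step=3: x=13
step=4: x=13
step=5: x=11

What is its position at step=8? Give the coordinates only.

x=-7

Successive displacements: +6, +4, +2, +0, -2 — each changes by -2.
step 6: 11 − 4 → x=7
step 7: 7 − 6 → x=1
step 8: 1 − 8 → x=-7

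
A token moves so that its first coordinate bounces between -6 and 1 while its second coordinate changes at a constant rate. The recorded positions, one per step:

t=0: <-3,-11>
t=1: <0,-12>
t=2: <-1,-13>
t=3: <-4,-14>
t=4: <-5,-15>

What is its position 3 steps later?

<-2,-18>

The first coordinate reflects between -6 and 1, moving 3 per step.
  step 5: -5 → -2
  step 6: -2 → 1
  step 7: 1 → -2
The second coordinate changes by -1 each step: at step 7 it is -18.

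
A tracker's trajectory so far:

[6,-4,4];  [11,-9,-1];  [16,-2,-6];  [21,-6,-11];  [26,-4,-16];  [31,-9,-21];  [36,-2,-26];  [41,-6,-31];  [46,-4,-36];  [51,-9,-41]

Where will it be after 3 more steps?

The first coordinate changes by +5 each step, so at step 12 it is 6 + 12·(5) = 66.
The second coordinate repeats the cycle [-4, -9, -2, -6] with period 4; step 12 mod 4 = 0, giving -4.
The third coordinate changes by -5 each step, so at step 12 it is 4 + 12·(-5) = -56.

[66,-4,-56]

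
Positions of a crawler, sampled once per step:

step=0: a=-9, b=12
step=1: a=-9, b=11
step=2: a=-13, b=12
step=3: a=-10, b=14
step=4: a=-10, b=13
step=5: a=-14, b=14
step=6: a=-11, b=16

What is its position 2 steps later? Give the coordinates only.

Step-to-step displacements: (+0, -1), (-4, +1), (+3, +2), (+0, -1), (-4, +1), (+3, +2) — a repeating cycle of length 3.
step 7: apply (+0, -1) → a=-11, b=15
step 8: apply (-4, +1) → a=-15, b=16

a=-15, b=16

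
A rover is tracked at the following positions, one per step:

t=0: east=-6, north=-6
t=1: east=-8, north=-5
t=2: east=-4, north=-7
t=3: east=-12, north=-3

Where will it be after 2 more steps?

east=-28, north=5

Consecutive displacements (-2, +1), (+4, -2), (-8, +4) scale by a factor of -2 each step.
step 4: east=-12, north=-3 + (+16, -8) → east=4, north=-11
step 5: east=4, north=-11 + (-32, +16) → east=-28, north=5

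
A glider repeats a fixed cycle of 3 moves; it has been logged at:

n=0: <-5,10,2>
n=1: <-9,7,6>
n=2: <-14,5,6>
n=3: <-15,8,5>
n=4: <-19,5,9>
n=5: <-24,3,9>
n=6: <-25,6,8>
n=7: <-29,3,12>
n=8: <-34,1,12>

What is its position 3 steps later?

<-44,-1,15>

Differencing gives <-4,-3,+4>, <-5,-2,+0>, <-1,+3,-1>, <-4,-3,+4>, <-5,-2,+0>, <-1,+3,-1>, <-4,-3,+4>, <-5,-2,+0>. This is the pattern <-4,-3,+4>, <-5,-2,+0>, <-1,+3,-1> repeated.
step 9: apply <-1,+3,-1> → <-35,4,11>
step 10: apply <-4,-3,+4> → <-39,1,15>
step 11: apply <-5,-2,+0> → <-44,-1,15>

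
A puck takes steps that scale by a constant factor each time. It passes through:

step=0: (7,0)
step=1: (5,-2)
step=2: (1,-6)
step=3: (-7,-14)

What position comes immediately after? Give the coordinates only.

The jumps are (-2,-2), (-4,-4), (-8,-8) — a geometric progression with ratio 2.
step 4: (-7,-14) + (-16,-16) → (-23,-30)

(-23,-30)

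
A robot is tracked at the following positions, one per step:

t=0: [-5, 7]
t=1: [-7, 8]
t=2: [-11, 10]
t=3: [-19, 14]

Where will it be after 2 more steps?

Consecutive displacements [-2, +1], [-4, +2], [-8, +4] scale by a factor of 2 each step.
step 4: [-19, 14] + [-16, +8] → [-35, 22]
step 5: [-35, 22] + [-32, +16] → [-67, 38]

[-67, 38]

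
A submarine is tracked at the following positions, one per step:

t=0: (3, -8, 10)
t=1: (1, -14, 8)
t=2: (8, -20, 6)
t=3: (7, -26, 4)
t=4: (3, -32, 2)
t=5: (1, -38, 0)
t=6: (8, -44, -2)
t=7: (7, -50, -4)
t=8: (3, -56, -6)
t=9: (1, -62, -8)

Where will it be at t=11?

(7, -74, -12)

First: cycles through 3, 1, 8, 7 every 4 steps. Step 11 lands at position 3 of the cycle → 7.
Second: linear, -6 per step → -74 at step 11.
Third: linear, -2 per step → -12 at step 11.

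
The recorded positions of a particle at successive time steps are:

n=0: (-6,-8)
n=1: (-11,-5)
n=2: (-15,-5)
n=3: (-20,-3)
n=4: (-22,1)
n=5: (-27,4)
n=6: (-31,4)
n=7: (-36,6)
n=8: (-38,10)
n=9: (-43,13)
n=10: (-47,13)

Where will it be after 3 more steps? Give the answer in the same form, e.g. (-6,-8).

The moves between consecutive positions are (-5,+3), (-4,+0), (-5,+2), (-2,+4), (-5,+3), (-4,+0), (-5,+2), (-2,+4), (-5,+3), (-4,+0); they repeat the 4-cycle [(-5,+3), (-4,+0), (-5,+2), (-2,+4)].
step 11: apply (-5,+2) → (-52,15)
step 12: apply (-2,+4) → (-54,19)
step 13: apply (-5,+3) → (-59,22)

(-59,22)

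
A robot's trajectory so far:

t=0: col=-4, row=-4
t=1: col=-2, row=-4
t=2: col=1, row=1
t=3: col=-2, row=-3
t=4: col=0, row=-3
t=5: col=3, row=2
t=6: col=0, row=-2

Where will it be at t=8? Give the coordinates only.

col=5, row=3

Differencing gives (+2, +0), (+3, +5), (-3, -4), (+2, +0), (+3, +5), (-3, -4). This is the pattern (+2, +0), (+3, +5), (-3, -4) repeated.
step 7: apply (+2, +0) → col=2, row=-2
step 8: apply (+3, +5) → col=5, row=3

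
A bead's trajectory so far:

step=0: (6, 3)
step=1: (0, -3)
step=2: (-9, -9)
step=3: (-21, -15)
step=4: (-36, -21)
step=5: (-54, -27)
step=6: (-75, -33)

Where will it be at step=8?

(-126, -45)

Successive displacements: (-6, -6), (-9, -6), (-12, -6), (-15, -6), (-18, -6), (-21, -6) — each changes by (-3, +0).
step 7: (-75, -33) + (-24, -6) → (-99, -39)
step 8: (-99, -39) + (-27, -6) → (-126, -45)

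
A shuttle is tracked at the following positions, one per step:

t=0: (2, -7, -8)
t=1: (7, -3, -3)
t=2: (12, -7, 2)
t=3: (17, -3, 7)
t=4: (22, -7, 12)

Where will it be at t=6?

(32, -7, 22)

The first coordinate changes by +5 each step, so at step 6 it is 2 + 6·(5) = 32.
The second coordinate repeats the cycle [-7, -3] with period 2; step 6 mod 2 = 0, giving -7.
The third coordinate changes by +5 each step, so at step 6 it is -8 + 6·(5) = 22.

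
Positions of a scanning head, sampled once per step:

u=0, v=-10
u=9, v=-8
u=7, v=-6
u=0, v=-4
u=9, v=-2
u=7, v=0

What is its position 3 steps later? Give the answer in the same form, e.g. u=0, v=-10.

U: cycles through 0, 9, 7 every 3 steps. Step 8 lands at position 2 of the cycle → 7.
V: linear, +2 per step → 6 at step 8.

u=7, v=6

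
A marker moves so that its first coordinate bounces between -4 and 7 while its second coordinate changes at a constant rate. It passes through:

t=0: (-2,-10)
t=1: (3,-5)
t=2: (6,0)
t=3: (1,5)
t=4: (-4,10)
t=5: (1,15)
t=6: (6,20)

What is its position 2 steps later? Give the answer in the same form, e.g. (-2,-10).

(-2,30)

The first coordinate travels 5 per step and bounces off the walls at -4 and 7.
  step 7: 6 → 3
  step 8: 3 → -2
The second coordinate changes by +5 each step: at step 8 it is 30.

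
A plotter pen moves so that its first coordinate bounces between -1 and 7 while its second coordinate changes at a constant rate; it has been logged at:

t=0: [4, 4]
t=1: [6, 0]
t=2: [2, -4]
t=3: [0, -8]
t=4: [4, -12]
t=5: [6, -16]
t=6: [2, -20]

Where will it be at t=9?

The first coordinate reflects between -1 and 7, moving 4 per step.
  step 7: 2 → 0
  step 8: 0 → 4
  step 9: 4 → 6
The second coordinate changes by -4 each step: at step 9 it is -32.

[6, -32]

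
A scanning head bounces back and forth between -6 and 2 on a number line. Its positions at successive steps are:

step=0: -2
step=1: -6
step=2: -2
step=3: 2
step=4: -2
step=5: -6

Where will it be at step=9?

The value reflects between -6 and 2, moving 4 per step.
  step 6: -6 → -2
  step 7: -2 → 2
  step 8: 2 → -2
  step 9: -2 → -6

-6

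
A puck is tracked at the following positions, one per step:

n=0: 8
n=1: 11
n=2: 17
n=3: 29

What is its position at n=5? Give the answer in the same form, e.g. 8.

The jumps are +3, +6, +12 — a geometric progression with ratio 2.
step 4: 29 + 24 → 53
step 5: 53 + 48 → 101

101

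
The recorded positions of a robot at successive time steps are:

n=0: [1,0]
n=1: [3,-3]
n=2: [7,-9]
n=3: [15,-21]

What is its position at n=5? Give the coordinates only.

[63,-93]

Step-to-step displacements: [+2,-3], [+4,-6], [+8,-12]; each is 2× the previous.
step 4: [15,-21] + [+16,-24] → [31,-45]
step 5: [31,-45] + [+32,-48] → [63,-93]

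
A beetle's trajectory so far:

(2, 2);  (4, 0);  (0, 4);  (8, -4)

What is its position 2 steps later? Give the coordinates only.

(24, -20)

Step-to-step displacements: (+2, -2), (-4, +4), (+8, -8); each is -2× the previous.
step 4: (8, -4) + (-16, +16) → (-8, 12)
step 5: (-8, 12) + (+32, -32) → (24, -20)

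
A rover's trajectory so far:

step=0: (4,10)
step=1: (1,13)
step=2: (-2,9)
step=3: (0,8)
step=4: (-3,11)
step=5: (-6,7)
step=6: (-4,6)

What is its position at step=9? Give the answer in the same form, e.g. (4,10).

(-8,4)

Step-to-step displacements: (-3,+3), (-3,-4), (+2,-1), (-3,+3), (-3,-4), (+2,-1) — a repeating cycle of length 3.
step 7: apply (-3,+3) → (-7,9)
step 8: apply (-3,-4) → (-10,5)
step 9: apply (+2,-1) → (-8,4)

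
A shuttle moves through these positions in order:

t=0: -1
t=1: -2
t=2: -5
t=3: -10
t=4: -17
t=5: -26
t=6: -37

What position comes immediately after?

Taking differences between consecutive positions: -1, -3, -5, -7, -9, -11. These grow by -2 each step.
step 7: -37 − 13 → -50

-50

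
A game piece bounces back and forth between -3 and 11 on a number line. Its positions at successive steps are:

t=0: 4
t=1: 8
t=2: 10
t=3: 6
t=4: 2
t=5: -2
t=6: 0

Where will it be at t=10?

The value travels 4 per step and bounces off the walls at -3 and 11.
  step 7: 0 → 4
  step 8: 4 → 8
  step 9: 8 → 10
  step 10: 10 → 6

6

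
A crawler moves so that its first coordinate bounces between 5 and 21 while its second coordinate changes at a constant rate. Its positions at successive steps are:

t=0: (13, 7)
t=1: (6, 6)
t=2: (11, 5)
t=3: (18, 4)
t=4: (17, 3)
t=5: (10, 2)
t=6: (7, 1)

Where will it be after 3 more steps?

(14, -2)

The first coordinate travels 7 per step and bounces off the walls at 5 and 21.
  step 7: 7 → 14
  step 8: 14 → 21
  step 9: 21 → 14
The second coordinate changes by -1 each step: at step 9 it is -2.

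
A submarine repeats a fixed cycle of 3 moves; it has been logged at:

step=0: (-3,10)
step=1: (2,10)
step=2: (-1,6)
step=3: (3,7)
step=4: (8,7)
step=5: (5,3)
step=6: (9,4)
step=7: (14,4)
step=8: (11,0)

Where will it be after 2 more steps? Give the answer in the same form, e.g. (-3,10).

Differencing gives (+5,+0), (-3,-4), (+4,+1), (+5,+0), (-3,-4), (+4,+1), (+5,+0), (-3,-4). This is the pattern (+5,+0), (-3,-4), (+4,+1) repeated.
step 9: apply (+4,+1) → (15,1)
step 10: apply (+5,+0) → (20,1)

(20,1)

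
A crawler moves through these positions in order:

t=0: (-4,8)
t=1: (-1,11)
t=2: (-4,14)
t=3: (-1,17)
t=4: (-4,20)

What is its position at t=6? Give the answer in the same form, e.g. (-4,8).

(-4,26)

The first coordinate repeats the cycle [-4, -1] with period 2; step 6 mod 2 = 0, giving -4.
The second coordinate changes by +3 each step, so at step 6 it is 8 + 6·(3) = 26.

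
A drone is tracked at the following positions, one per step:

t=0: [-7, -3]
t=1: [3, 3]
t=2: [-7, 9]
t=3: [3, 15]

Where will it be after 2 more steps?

[3, 27]

First: cycles through -7, 3 every 2 steps. Step 5 lands at position 1 of the cycle → 3.
Second: linear, +6 per step → 27 at step 5.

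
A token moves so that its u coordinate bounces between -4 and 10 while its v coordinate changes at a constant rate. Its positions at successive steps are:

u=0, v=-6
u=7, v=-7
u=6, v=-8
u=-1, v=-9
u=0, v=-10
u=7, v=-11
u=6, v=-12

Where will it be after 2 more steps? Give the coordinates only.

u=0, v=-14

The u coordinate travels 7 per step and bounces off the walls at -4 and 10.
  step 7: 6 → -1
  step 8: -1 → 0
The v coordinate changes by -1 each step: at step 8 it is -14.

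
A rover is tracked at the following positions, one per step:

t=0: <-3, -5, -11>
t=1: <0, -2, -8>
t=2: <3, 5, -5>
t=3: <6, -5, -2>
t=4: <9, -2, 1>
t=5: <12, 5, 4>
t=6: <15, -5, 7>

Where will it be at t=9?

<24, -5, 16>

The first coordinate changes by +3 each step, so at step 9 it is -3 + 9·(3) = 24.
The second coordinate repeats the cycle [-5, -2, 5] with period 3; step 9 mod 3 = 0, giving -5.
The third coordinate changes by +3 each step, so at step 9 it is -11 + 9·(3) = 16.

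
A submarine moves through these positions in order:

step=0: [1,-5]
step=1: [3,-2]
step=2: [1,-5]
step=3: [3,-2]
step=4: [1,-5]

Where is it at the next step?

Step-to-step displacements: [+2,+3], [-2,-3], [+2,+3], [-2,-3]; each is -1× the previous.
step 5: [1,-5] + [+2,+3] → [3,-2]

[3,-2]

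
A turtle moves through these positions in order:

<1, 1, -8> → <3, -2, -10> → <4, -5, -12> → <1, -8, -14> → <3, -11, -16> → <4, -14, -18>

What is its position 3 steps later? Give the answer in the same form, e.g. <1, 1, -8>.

The first coordinate repeats the cycle [1, 3, 4] with period 3; step 8 mod 3 = 2, giving 4.
The second coordinate changes by -3 each step, so at step 8 it is 1 + 8·(-3) = -23.
The third coordinate changes by -2 each step, so at step 8 it is -8 + 8·(-2) = -24.

<4, -23, -24>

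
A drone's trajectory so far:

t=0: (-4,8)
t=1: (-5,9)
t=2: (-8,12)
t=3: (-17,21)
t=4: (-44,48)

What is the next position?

Consecutive displacements (-1,+1), (-3,+3), (-9,+9), (-27,+27) scale by a factor of 3 each step.
step 5: (-44,48) + (-81,+81) → (-125,129)

(-125,129)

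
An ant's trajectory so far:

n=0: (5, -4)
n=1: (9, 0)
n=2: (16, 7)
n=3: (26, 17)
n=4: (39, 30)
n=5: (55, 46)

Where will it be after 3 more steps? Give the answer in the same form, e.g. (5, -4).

(121, 112)

First differences are (+4, +4), (+7, +7), (+10, +10), (+13, +13), (+16, +16); their common second difference is (+3, +3) (constant acceleration).
step 6: (55, 46) + (+19, +19) → (74, 65)
step 7: (74, 65) + (+22, +22) → (96, 87)
step 8: (96, 87) + (+25, +25) → (121, 112)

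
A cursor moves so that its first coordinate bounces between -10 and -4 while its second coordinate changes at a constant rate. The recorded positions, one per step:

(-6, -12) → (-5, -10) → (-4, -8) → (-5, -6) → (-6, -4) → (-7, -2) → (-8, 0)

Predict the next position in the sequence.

The first coordinate reflects between -10 and -4, moving 1 per step.
  step 7: -8 → -9
The second coordinate changes by +2 each step: at step 7 it is 2.

(-9, 2)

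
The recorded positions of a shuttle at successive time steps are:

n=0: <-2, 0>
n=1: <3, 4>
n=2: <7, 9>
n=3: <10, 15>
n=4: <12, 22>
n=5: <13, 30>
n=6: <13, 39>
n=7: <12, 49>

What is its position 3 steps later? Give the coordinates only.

<3, 85>

First differences are <+5, +4>, <+4, +5>, <+3, +6>, <+2, +7>, <+1, +8>, <+0, +9>, <-1, +10>; their common second difference is <-1, +1> (constant acceleration).
step 8: <12, 49> + <-2, +11> → <10, 60>
step 9: <10, 60> + <-3, +12> → <7, 72>
step 10: <7, 72> + <-4, +13> → <3, 85>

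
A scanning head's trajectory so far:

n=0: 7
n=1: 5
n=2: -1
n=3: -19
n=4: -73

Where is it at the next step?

The jumps are -2, -6, -18, -54 — a geometric progression with ratio 3.
step 5: -73 − 162 → -235

-235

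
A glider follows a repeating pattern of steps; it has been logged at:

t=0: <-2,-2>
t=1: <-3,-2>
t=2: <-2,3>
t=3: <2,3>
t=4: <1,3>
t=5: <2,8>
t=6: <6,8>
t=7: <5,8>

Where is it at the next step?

<6,13>

The moves between consecutive positions are <-1,+0>, <+1,+5>, <+4,+0>, <-1,+0>, <+1,+5>, <+4,+0>, <-1,+0>; they repeat the 3-cycle [<-1,+0>, <+1,+5>, <+4,+0>].
step 8: apply <+1,+5> → <6,13>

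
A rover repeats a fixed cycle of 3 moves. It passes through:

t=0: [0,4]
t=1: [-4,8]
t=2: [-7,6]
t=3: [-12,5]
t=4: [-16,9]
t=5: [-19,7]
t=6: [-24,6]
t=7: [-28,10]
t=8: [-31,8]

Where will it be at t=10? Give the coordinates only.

[-40,11]

The moves between consecutive positions are [-4,+4], [-3,-2], [-5,-1], [-4,+4], [-3,-2], [-5,-1], [-4,+4], [-3,-2]; they repeat the 3-cycle [[-4,+4], [-3,-2], [-5,-1]].
step 9: apply [-5,-1] → [-36,7]
step 10: apply [-4,+4] → [-40,11]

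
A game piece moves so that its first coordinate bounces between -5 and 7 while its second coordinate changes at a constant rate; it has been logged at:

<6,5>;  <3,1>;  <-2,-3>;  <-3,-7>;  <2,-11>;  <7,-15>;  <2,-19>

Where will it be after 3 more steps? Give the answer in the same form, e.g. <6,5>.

The first coordinate reflects between -5 and 7, moving 5 per step.
  step 7: 2 → -3
  step 8: -3 → -2
  step 9: -2 → 3
The second coordinate changes by -4 each step: at step 9 it is -31.

<3,-31>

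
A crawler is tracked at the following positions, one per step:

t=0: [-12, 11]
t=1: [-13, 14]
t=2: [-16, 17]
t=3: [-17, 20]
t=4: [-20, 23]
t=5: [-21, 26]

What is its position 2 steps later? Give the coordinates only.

Differencing gives [-1, +3], [-3, +3], [-1, +3], [-3, +3], [-1, +3]. This is the pattern [-1, +3], [-3, +3] repeated.
step 6: apply [-3, +3] → [-24, 29]
step 7: apply [-1, +3] → [-25, 32]

[-25, 32]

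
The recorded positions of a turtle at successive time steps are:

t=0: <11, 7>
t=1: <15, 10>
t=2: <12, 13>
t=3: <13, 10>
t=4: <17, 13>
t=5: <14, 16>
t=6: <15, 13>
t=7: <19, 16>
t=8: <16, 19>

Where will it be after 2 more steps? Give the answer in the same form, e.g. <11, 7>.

Step-to-step displacements: <+4, +3>, <-3, +3>, <+1, -3>, <+4, +3>, <-3, +3>, <+1, -3>, <+4, +3>, <-3, +3> — a repeating cycle of length 3.
step 9: apply <+1, -3> → <17, 16>
step 10: apply <+4, +3> → <21, 19>

<21, 19>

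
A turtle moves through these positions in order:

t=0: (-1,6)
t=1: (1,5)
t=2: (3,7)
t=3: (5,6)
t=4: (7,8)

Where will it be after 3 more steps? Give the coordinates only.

(13,8)

The moves between consecutive positions are (+2,-1), (+2,+2), (+2,-1), (+2,+2); they repeat the 2-cycle [(+2,-1), (+2,+2)].
step 5: apply (+2,-1) → (9,7)
step 6: apply (+2,+2) → (11,9)
step 7: apply (+2,-1) → (13,8)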